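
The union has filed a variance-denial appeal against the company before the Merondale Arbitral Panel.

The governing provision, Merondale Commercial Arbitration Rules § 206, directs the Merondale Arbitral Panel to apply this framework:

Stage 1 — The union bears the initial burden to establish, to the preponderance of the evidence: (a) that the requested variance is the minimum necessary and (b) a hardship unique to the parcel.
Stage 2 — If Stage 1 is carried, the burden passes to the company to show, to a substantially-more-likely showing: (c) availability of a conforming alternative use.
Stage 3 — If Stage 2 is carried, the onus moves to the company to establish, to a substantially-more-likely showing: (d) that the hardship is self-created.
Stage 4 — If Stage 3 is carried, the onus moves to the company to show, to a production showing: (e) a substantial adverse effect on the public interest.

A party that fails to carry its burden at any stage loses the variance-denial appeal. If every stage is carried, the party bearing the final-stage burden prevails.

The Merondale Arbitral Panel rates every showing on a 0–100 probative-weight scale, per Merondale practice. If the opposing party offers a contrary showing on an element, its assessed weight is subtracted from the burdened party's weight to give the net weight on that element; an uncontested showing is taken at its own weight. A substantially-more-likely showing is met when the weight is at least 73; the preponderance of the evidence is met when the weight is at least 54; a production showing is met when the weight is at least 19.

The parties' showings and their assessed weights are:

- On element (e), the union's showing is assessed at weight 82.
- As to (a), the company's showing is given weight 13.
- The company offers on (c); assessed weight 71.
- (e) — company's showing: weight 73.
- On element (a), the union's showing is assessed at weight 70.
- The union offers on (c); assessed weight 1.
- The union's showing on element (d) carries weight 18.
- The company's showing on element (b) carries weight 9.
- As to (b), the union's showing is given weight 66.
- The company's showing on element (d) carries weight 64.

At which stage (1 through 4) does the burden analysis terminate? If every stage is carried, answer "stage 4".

stage 2

Stage 1 — burden on union; standard: the preponderance of the evidence (weight is at least 54).
    (a): 70 − 13 = 57 ≥ 54 [met]
    (b): 66 − 9 = 57 ≥ 54 [met]
  All elements met. The burden passes to the company.
Stage 2 — burden on company; standard: a substantially-more-likely showing (weight is at least 73).
    (c): 71 − 1 = 70 < 73 [not met]
  The company does not carry Stage 2.
The union prevails.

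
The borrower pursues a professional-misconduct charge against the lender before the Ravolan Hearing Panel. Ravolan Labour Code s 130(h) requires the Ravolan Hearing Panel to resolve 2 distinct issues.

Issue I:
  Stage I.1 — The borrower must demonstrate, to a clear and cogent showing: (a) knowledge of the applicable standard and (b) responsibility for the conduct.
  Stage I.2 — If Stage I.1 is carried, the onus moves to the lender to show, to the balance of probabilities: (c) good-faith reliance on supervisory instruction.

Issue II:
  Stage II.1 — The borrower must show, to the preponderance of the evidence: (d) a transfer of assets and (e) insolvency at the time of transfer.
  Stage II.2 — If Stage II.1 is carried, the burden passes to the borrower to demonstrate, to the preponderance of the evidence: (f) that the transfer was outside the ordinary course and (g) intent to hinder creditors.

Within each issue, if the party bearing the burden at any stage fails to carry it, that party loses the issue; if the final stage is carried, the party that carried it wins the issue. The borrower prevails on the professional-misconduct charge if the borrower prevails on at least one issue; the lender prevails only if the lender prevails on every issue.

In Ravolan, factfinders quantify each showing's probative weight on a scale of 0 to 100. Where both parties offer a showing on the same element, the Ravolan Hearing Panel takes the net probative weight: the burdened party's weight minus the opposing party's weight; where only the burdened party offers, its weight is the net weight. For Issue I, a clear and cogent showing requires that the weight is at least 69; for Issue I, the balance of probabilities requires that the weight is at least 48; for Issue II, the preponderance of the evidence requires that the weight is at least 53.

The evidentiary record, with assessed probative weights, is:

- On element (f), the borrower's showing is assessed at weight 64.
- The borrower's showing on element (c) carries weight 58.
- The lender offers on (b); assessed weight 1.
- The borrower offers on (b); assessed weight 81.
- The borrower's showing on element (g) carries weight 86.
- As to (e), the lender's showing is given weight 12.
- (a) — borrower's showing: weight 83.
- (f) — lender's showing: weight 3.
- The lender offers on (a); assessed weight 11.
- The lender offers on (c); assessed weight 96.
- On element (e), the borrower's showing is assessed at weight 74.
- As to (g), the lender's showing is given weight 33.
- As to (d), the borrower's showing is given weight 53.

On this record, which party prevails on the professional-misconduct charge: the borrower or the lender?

borrower

— Issue I —
At Stage I.1 the borrower must meet a clear and cogent showing (weight is at least 69): on (a) the weight is 83 less the opposing 11 gives net 72, ≥ 69, so (a) meets the standard; on (b) the weight is 81 less the opposing 1 gives net 80, which does reach 69, so (b) meets the standard.
  Stage I.1 carried; the burden shifts to the lender.
At Stage I.2 the lender must meet the balance of probabilities (weight is at least 48): on (c) the weight is 96 less the opposing 58 gives net 38, < 48, so (c) does not meet the standard.
  Stage I.2 not carried; the lender fails its burden.
The borrower prevails on this issue.
— Issue II —
Stage II.1 — burden on borrower; standard: the preponderance of the evidence (weight is at least 53).
    (d): 53 ≥ 53 [met]
    (e): 74 − 12 = 62 ≥ 53 [met]
  Stage II.1 carried; the burden remains with the borrower.
Stage II.2 — burden on borrower; standard: the preponderance of the evidence (weight is at least 53).
    (f): 64 − 3 = 61 ≥ 53 [met]
    (g): 86 − 33 = 53 ≥ 53 [met]
  All elements met at the final stage.
With every stage satisfied, the borrower prevails on this issue.
Per-issue: Issue I → borrower; Issue II → borrower. The borrower must prevail on at least one issue; overall, the borrower prevails.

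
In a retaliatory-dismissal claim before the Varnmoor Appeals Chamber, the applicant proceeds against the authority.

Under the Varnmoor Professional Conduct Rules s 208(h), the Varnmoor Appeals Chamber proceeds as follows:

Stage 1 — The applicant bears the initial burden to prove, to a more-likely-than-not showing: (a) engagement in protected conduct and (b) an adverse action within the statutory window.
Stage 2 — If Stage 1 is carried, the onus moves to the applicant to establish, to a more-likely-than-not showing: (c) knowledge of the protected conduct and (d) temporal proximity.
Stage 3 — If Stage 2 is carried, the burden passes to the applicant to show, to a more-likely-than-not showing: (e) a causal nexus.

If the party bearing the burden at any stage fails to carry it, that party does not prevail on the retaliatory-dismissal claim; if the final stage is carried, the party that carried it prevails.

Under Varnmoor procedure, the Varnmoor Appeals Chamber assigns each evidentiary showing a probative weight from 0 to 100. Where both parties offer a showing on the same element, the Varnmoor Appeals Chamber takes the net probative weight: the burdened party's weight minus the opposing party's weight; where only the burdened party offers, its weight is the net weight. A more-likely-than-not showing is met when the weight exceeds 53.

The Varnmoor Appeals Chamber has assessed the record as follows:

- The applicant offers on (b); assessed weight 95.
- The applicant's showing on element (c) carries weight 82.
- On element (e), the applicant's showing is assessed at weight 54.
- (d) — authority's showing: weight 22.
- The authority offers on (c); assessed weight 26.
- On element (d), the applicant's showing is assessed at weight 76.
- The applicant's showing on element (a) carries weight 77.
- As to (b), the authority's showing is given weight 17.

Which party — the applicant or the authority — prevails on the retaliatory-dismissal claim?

At Stage 1 the applicant must meet a more-likely-than-not showing (weight exceeds 53): on (a) the weight is 77, > 53, so (a) meets the standard; on (b) the weight is 95 less the opposing 17 gives net 78, > 53, so (b) meets the standard.
  Stage 1 is satisfied; the applicant continues to bear the burden.
At Stage 2 the applicant must meet a more-likely-than-not showing (weight exceeds 53): on (c) the weight is 82 less the opposing 26 gives net 56, > 53, so (c) meets the standard; on (d) the weight is 76 less the opposing 22 gives net 54, which does exceed 53, so (d) meets the standard.
  Stage 2 carried; the burden remains with the applicant.
At Stage 3 the applicant must meet a more-likely-than-not showing (weight exceeds 53): on (e) the weight is 54, which does exceed 53, so (e) meets the standard.
  All elements met at the final stage.
With every stage satisfied, the applicant prevails.

applicant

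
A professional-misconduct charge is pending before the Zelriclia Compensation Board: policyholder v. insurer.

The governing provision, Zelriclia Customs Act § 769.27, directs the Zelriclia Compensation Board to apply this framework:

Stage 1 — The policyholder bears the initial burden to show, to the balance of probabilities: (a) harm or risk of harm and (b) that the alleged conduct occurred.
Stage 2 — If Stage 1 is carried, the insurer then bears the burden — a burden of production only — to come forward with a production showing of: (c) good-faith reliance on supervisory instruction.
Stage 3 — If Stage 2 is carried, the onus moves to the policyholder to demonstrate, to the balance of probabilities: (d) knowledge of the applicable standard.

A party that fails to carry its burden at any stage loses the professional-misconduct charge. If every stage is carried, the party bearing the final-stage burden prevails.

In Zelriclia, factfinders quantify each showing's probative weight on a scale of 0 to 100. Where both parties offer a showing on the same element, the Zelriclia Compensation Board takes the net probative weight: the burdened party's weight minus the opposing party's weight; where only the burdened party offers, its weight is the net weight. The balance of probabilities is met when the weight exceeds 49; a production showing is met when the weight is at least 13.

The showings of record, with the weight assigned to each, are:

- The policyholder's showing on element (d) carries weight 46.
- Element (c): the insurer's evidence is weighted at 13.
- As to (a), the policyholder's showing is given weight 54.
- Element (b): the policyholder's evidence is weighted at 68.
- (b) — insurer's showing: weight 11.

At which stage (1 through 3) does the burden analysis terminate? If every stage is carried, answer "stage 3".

stage 3

Stage 1 — burden on policyholder; standard: the balance of probabilities (weight exceeds 49).
    (a): 54 > 49 [met]
    (b): 68 − 11 = 57 > 49 [met]
  Stage 1 is satisfied; the onus moves to the insurer.
Stage 2 — burden on insurer; standard: a production showing (weight is at least 13).
    (c): 13 ≥ 13 [met]
  Stage 2 is satisfied; the onus moves to the policyholder.
Stage 3 — burden on policyholder; standard: the balance of probabilities (weight exceeds 49).
    (d): 46 ≤ 49 [not met]
  Not every element is met, so the policyholder fails to carry Stage 3.
The insurer prevails.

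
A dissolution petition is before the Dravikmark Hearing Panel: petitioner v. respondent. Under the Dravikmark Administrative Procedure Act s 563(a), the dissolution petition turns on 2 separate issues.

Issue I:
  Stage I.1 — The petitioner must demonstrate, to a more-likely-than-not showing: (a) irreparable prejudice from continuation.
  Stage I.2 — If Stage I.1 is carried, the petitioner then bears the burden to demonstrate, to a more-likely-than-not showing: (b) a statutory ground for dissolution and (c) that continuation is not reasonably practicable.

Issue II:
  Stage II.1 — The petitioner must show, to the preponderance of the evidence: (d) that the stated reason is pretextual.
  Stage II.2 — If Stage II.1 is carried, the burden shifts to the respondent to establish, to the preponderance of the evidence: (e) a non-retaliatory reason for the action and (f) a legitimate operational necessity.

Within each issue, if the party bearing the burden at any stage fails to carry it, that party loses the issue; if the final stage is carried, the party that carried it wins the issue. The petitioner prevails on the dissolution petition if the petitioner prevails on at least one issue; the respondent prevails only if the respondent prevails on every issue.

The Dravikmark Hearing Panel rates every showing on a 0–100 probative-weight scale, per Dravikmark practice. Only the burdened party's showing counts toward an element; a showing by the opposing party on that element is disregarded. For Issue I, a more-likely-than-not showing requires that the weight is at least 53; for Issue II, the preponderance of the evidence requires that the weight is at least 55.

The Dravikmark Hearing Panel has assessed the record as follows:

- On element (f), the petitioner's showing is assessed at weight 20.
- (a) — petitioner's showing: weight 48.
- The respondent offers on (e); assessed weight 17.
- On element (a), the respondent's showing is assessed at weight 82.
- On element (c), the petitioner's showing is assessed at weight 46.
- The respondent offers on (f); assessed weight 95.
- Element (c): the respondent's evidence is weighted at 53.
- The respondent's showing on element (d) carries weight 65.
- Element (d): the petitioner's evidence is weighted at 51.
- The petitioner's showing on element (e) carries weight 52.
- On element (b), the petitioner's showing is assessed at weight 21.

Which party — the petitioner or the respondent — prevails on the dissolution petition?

— Issue I —
Stage I.1 — burden on petitioner; standard: a more-likely-than-not showing (weight is at least 53).
    (a): 48 (respondent's 82 disregarded) < 53 [not met]
  The petitioner does not carry Stage I.1.
The respondent prevails on this issue.
— Issue II —
Stage II.1 — burden on petitioner; standard: the preponderance of the evidence (weight is at least 55).
    (d): 51 (respondent's 65 disregarded) < 55 [not met]
  Not every element is met, so the petitioner fails to carry Stage II.1.
The analysis ends at Stage II.1; the respondent prevails on this issue.
Per-issue: Issue I → respondent; Issue II → respondent. The petitioner must prevail on at least one issue; overall, the respondent prevails.

respondent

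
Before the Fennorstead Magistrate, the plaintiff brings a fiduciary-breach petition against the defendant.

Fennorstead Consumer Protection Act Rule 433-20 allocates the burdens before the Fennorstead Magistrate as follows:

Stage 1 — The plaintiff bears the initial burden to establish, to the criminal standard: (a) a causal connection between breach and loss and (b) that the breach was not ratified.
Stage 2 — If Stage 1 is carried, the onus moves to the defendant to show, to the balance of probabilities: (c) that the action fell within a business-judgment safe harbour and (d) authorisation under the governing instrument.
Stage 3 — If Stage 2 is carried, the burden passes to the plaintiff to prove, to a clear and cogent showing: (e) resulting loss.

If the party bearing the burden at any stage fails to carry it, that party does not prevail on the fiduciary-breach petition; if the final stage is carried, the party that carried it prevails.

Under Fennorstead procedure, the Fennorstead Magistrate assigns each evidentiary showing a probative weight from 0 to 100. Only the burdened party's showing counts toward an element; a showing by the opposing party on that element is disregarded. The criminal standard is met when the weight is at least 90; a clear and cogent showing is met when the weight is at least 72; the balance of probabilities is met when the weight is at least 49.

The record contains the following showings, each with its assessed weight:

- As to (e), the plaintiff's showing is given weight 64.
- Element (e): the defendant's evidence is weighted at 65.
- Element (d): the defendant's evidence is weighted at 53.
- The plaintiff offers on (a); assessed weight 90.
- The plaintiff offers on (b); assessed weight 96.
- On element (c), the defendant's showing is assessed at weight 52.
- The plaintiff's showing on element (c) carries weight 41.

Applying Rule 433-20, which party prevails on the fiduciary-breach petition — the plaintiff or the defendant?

defendant

Stage 1 — burden on plaintiff; standard: the criminal standard (weight is at least 90).
    (a): 90 ≥ 90 [met]
    (b): 96 ≥ 90 [met]
  Stage 1 carried; the burden shifts to the defendant.
Stage 2 — burden on defendant; standard: the balance of probabilities (weight is at least 49).
    (c): 52 (plaintiff's 41 disregarded) ≥ 49 [met]
    (d): 53 ≥ 49 [met]
  Stage 2 is satisfied; the onus moves to the plaintiff.
Stage 3 — burden on plaintiff; standard: a clear and cogent showing (weight is at least 72).
    (e): 64 (defendant's 65 disregarded) < 72 [not met]
  The plaintiff does not carry Stage 3.
So the defendant prevails.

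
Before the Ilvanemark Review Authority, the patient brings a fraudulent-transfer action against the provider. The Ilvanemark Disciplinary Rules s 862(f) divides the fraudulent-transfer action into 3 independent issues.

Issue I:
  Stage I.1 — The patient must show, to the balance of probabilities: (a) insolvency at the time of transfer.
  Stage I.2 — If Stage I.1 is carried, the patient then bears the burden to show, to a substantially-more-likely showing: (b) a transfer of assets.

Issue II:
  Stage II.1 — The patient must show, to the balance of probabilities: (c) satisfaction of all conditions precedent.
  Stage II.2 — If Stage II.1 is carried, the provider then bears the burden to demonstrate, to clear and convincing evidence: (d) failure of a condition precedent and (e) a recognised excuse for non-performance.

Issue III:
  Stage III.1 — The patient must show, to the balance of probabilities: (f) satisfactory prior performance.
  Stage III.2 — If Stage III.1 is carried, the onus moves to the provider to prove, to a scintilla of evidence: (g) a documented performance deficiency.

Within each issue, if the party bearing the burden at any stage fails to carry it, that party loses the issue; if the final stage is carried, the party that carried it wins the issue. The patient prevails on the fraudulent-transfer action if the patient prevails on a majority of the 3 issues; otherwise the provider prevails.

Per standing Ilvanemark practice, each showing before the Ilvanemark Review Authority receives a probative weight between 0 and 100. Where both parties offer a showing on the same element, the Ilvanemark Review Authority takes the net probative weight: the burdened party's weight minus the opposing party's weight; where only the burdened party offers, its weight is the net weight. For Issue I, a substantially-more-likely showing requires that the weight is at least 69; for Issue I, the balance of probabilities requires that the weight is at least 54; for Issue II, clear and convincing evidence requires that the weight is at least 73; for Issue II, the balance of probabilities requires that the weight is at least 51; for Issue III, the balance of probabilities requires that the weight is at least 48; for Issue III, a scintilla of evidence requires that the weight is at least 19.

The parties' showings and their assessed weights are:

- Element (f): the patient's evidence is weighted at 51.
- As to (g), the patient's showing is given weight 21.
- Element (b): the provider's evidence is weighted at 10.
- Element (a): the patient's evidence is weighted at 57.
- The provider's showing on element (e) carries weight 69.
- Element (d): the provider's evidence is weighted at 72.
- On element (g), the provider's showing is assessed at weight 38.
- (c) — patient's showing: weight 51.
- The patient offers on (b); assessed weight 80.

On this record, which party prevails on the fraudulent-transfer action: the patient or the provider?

— Issue I —
Stage I.1 — burden on patient; standard: the balance of probabilities (weight is at least 54).
    (a): 57 ≥ 54 [met]
  All elements met. The patient retains the burden for Stage I.2.
Stage I.2 — burden on patient; standard: a substantially-more-likely showing (weight is at least 69).
    (b): 80 − 10 = 70 ≥ 69 [met]
  All elements met at the final stage.
Every stage carried; the patient prevails on this issue.
— Issue II —
Stage II.1 — burden on patient; standard: the balance of probabilities (weight is at least 51).
    (c): 51 ≥ 51 [met]
  Stage II.1 carried; the burden shifts to the provider.
Stage II.2 — burden on provider; standard: clear and convincing evidence (weight is at least 73).
    (d): 72 < 73 [not met]
    (e): 69 < 73 [not met]
  Not every element is met, so the provider fails to carry Stage II.2.
The patient prevails on this issue.
— Issue III —
Stage III.1 (patient, the balance of probabilities, weight is at least 48): (f) 51 ≥ 48 — meets.
  The patient carries Stage III.1; the provider now bears the burden.
Stage III.2 (provider, a scintilla of evidence, weight is at least 19): (g) net 38−21=17 < 19 — fails.
  Stage III.2 not carried; the provider fails its burden.
The patient prevails on this issue.
Per-issue: Issue I → patient; Issue II → patient; Issue III → patient. The patient must prevail on a majority of issues; overall, the patient prevails.

patient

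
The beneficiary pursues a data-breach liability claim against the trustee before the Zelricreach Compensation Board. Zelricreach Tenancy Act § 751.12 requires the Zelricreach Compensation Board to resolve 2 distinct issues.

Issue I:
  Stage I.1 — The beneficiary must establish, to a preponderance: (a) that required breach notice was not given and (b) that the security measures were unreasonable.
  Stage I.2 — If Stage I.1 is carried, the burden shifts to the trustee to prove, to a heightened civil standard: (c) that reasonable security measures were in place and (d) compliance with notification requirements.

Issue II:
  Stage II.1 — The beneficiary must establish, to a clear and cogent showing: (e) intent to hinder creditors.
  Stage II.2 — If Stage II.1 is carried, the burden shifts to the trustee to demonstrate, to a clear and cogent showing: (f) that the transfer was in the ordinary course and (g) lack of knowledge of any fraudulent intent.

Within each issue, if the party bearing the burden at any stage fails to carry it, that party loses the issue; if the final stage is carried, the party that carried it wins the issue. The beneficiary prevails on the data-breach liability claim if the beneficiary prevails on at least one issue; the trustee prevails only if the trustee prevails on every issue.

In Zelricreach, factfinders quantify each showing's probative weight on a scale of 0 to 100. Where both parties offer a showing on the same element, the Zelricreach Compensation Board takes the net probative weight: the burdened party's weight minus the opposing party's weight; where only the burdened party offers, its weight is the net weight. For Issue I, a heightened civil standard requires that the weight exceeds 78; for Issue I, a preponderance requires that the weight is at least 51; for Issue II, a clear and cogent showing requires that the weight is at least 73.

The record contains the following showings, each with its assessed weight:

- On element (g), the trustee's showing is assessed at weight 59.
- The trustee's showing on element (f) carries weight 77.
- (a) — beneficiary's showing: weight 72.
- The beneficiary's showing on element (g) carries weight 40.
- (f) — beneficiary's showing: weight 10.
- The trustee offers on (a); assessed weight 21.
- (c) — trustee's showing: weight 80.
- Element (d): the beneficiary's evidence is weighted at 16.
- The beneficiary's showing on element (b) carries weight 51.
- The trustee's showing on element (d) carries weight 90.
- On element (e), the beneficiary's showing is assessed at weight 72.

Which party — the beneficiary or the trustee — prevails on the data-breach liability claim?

beneficiary

— Issue I —
Stage I.1 — burden on beneficiary; standard: a preponderance (weight is at least 51).
    (a): 72 − 21 = 51 ≥ 51 [met]
    (b): 51 ≥ 51 [met]
  Stage I.1 carried; the burden shifts to the trustee.
Stage I.2 — burden on trustee; standard: a heightened civil standard (weight exceeds 78).
    (c): 80 > 78 [met]
    (d): 90 − 16 = 74 ≤ 78 [not met]
  The trustee does not carry Stage I.2.
So the beneficiary prevails on this issue.
— Issue II —
At Stage II.1 the beneficiary must meet a clear and cogent showing (weight is at least 73): on (e) the weight is 72, which does not reach 73, so (e) does not meet the standard.
  The beneficiary does not carry Stage II.1.
The trustee prevails on this issue.
Per-issue: Issue I → beneficiary; Issue II → trustee. The beneficiary must prevail on at least one issue; overall, the beneficiary prevails.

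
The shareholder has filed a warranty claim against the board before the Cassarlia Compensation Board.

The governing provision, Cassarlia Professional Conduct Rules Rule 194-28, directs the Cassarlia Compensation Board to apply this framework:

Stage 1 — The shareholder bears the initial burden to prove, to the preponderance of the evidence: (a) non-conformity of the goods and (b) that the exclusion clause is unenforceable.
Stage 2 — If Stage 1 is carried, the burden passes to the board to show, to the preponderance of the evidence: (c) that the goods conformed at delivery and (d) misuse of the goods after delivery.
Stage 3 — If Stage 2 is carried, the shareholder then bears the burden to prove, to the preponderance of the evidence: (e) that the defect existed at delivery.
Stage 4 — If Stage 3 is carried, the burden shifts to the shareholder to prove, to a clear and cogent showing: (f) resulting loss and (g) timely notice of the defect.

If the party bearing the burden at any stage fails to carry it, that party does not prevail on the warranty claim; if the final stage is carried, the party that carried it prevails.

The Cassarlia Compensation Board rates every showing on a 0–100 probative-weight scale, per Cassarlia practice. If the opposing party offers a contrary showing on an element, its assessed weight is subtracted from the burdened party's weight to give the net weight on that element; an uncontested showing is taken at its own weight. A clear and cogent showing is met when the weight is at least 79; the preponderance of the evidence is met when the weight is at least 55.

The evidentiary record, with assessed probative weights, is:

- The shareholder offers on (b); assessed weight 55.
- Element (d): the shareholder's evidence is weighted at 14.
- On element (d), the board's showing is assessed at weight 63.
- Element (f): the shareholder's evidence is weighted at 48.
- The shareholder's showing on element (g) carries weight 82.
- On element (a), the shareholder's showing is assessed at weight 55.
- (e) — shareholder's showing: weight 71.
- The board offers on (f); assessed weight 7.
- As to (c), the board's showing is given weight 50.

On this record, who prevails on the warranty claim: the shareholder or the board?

Stage 1 (shareholder, the preponderance of the evidence, weight is at least 55): (a) 55 ≥ 55 — meets; (b) 55 ≥ 55 — meets.
  The shareholder carries Stage 1; the board now bears the burden.
Stage 2 (board, the preponderance of the evidence, weight is at least 55): (c) 50 < 55 — fails; (d) net 63−14=49 < 55 — fails.
  Not every element is met, so the board fails to carry Stage 2.
The shareholder prevails.

shareholder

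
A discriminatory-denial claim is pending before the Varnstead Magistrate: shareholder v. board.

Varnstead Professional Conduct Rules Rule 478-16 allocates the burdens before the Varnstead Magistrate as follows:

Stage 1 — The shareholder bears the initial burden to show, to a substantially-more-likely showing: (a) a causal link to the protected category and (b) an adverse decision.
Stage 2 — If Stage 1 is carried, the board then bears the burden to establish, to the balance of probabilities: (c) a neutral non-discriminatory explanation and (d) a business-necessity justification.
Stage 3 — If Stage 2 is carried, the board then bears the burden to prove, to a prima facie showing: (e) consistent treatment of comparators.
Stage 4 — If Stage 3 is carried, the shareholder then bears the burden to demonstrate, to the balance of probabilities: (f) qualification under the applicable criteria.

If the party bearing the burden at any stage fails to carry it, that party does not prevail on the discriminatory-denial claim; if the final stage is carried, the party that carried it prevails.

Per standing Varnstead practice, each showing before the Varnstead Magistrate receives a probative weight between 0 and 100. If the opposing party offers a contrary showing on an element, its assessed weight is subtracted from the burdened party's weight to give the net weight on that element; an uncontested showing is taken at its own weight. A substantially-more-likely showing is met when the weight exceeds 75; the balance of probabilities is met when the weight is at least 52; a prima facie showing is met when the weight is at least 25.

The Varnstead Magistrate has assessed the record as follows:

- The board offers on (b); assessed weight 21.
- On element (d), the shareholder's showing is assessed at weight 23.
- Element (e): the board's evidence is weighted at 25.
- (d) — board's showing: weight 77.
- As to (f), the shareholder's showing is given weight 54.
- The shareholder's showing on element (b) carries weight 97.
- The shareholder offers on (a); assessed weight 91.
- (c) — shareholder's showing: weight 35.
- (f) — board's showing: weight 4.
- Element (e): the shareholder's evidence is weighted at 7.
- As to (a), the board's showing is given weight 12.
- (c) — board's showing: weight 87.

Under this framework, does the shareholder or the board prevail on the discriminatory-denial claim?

At Stage 1 the shareholder must meet a substantially-more-likely showing (weight exceeds 75): on (a) the weight is 91 less the opposing 12 gives net 79, > 75, so (a) meets the standard; on (b) the weight is 97 less the opposing 21 gives net 76, which does exceed 75, so (b) meets the standard.
  The shareholder carries Stage 1; the board now bears the burden.
At Stage 2 the board must meet the balance of probabilities (weight is at least 52): on (c) the weight is 87 less the opposing 35 gives net 52, ≥ 52, so (c) meets the standard; on (d) the weight is 77 less the opposing 23 gives net 54, which does reach 52, so (d) meets the standard.
  All elements met. The board retains the burden for Stage 3.
At Stage 3 the board must meet a prima facie showing (weight is at least 25): on (e) the weight is 25 less the opposing 7 gives net 18, which does not reach 25, so (e) does not meet the standard.
  Stage 3 not carried; the board fails its burden.
The analysis ends at Stage 3; the shareholder prevails.

shareholder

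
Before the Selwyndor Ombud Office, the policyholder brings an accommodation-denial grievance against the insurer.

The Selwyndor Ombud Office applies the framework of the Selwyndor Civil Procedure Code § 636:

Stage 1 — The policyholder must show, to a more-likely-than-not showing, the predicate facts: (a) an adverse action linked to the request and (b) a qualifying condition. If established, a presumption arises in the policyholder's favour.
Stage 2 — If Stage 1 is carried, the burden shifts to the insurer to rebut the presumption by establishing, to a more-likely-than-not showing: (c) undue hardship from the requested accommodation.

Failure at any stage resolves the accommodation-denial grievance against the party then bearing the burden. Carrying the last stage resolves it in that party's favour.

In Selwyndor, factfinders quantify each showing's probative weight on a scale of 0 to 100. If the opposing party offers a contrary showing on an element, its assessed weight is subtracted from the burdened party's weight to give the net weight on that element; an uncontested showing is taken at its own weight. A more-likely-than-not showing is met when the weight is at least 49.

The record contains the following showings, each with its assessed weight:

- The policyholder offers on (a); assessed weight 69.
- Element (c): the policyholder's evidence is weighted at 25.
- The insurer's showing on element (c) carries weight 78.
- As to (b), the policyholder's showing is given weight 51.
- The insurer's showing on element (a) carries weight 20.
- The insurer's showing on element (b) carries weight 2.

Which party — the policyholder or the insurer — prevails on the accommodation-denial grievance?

Stage 1 — burden on policyholder; standard: a more-likely-than-not showing (weight is at least 49).
    (a): 69 − 20 = 49 ≥ 49 [met]
    (b): 51 − 2 = 49 ≥ 49 [met]
  The policyholder carries Stage 1; the insurer now bears the burden.
Stage 2 — burden on insurer; standard: a more-likely-than-not showing (weight is at least 49).
    (c): 78 − 25 = 53 ≥ 49 [met]
  Stage 2 carried; the final stage is satisfied.
Every stage carried; the insurer prevails.

insurer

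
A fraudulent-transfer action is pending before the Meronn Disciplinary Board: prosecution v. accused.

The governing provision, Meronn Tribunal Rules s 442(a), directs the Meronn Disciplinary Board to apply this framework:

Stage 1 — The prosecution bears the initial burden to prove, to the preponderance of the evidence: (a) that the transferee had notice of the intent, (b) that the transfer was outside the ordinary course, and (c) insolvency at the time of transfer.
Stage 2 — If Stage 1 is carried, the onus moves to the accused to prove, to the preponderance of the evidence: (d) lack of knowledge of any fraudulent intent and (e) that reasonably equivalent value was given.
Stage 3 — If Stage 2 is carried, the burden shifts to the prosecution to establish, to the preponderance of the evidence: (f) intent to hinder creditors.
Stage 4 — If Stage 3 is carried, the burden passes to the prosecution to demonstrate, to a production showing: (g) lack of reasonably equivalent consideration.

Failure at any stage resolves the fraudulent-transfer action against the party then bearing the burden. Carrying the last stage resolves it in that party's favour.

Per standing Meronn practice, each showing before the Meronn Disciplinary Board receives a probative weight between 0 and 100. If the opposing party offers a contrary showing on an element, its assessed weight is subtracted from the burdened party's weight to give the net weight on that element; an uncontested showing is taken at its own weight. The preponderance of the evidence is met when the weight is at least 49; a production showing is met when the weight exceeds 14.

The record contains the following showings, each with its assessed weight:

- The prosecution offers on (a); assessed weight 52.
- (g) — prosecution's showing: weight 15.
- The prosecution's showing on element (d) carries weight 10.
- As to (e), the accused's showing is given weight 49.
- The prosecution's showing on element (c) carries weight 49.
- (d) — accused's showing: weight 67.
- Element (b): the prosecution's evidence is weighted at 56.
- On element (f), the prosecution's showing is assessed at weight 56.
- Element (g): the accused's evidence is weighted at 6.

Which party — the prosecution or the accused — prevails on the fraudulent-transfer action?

Stage 1 — burden on prosecution; standard: the preponderance of the evidence (weight is at least 49).
    (a): 52 ≥ 49 [met]
    (b): 56 ≥ 49 [met]
    (c): 49 ≥ 49 [met]
  All elements met. The burden passes to the accused.
Stage 2 — burden on accused; standard: the preponderance of the evidence (weight is at least 49).
    (d): 67 − 10 = 57 ≥ 49 [met]
    (e): 49 ≥ 49 [met]
  The accused carries Stage 2; the prosecution now bears the burden.
Stage 3 — burden on prosecution; standard: the preponderance of the evidence (weight is at least 49).
    (f): 56 ≥ 49 [met]
  Stage 3 is satisfied; the prosecution continues to bear the burden.
Stage 4 — burden on prosecution; standard: a production showing (weight exceeds 14).
    (g): 15 − 6 = 9 ≤ 14 [not met]
  Stage 4 not carried; the prosecution fails its burden.
The analysis ends at Stage 4; the accused prevails.

accused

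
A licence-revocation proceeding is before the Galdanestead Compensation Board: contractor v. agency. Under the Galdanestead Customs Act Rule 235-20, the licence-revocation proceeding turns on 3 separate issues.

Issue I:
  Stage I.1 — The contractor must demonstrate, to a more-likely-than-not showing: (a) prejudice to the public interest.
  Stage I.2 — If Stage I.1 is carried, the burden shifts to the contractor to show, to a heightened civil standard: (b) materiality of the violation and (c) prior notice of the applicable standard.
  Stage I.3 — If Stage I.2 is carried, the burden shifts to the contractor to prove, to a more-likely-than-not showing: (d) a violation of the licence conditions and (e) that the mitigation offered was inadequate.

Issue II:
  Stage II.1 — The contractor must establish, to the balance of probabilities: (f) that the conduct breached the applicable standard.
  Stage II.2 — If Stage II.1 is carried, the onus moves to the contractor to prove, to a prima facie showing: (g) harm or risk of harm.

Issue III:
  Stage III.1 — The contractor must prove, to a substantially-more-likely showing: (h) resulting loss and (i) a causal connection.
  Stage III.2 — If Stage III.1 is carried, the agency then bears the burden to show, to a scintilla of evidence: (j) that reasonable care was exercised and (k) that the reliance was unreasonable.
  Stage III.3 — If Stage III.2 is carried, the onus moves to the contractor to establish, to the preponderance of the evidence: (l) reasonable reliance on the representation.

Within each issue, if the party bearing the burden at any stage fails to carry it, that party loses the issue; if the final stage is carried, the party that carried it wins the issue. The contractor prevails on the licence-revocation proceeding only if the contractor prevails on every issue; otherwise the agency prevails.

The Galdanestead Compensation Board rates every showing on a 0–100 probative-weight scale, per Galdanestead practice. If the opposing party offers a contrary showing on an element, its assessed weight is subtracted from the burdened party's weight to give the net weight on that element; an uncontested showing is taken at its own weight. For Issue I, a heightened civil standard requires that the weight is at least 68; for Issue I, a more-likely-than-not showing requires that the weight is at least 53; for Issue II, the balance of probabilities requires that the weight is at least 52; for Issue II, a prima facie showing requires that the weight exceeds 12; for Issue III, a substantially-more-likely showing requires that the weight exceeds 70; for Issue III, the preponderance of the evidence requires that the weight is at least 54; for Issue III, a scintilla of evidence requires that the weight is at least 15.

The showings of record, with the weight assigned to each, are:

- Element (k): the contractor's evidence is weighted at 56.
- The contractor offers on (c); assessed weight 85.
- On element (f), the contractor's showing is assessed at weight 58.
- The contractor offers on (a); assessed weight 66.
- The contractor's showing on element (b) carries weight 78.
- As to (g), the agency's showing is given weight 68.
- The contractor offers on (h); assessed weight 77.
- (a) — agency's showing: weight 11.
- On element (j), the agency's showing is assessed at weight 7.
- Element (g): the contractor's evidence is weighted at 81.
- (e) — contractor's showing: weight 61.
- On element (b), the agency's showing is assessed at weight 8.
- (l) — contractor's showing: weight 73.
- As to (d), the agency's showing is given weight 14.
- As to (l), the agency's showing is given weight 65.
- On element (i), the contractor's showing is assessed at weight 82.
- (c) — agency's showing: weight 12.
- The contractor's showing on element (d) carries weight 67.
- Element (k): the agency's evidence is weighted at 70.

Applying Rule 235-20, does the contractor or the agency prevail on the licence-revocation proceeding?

— Issue I —
Stage I.1 (contractor, a more-likely-than-not showing, weight is at least 53): (a) net 66−11=55 ≥ 53 — meets.
  Stage I.1 carried; the burden remains with the contractor.
Stage I.2 (contractor, a heightened civil standard, weight is at least 68): (b) net 78−8=70 ≥ 68 — meets; (c) net 85−12=73 ≥ 68 — meets.
  All elements met. The contractor retains the burden for Stage I.3.
Stage I.3 (contractor, a more-likely-than-not showing, weight is at least 53): (d) net 67−14=53 ≥ 53 — meets; (e) 61 ≥ 53 — meets.
  All elements met at the final stage.
With every stage satisfied, the contractor prevails on this issue.
— Issue II —
Stage II.1 — burden on contractor; standard: the balance of probabilities (weight is at least 52).
    (f): 58 ≥ 52 [met]
  Stage II.1 is satisfied; the contractor continues to bear the burden.
Stage II.2 — burden on contractor; standard: a prima facie showing (weight exceeds 12).
    (g): 81 − 68 = 13 > 12 [met]
  All elements met at the final stage.
Every stage carried; the contractor prevails on this issue.
— Issue III —
Stage III.1 (contractor, a substantially-more-likely showing, weight exceeds 70): (h) 77 > 70 — meets; (i) 82 > 70 — meets.
  Stage III.1 is satisfied; the onus moves to the agency.
Stage III.2 (agency, a scintilla of evidence, weight is at least 15): (j) 7 < 15 — fails; (k) net 70−56=14 < 15 — fails.
  The agency does not carry Stage III.2.
The contractor prevails on this issue.
Per-issue: Issue I → contractor; Issue II → contractor; Issue III → contractor. The contractor must prevail on every issue; overall, the contractor prevails.

contractor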